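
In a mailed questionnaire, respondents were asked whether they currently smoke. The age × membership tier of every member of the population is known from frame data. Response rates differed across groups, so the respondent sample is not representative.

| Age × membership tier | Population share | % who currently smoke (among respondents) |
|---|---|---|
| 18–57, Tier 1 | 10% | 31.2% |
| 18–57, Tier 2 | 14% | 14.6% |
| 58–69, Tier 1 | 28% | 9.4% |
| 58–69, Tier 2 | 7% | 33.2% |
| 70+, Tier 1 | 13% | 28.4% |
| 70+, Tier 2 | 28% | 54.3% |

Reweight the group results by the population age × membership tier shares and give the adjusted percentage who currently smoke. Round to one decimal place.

29.0%

Each cell contributes population-share × respondent value:
  18–57, Tier 1: 0.1 × 31.2 = 3.12
  18–57, Tier 2: 0.14 × 14.6 = 2.044
  58–69, Tier 1: 0.28 × 9.4 = 2.632
  58–69, Tier 2: 0.07 × 33.2 = 2.324
  70+, Tier 1: 0.13 × 28.4 = 3.692
  70+, Tier 2: 0.28 × 54.3 = 15.204
Post-stratified estimate = 29.016 → 29.0%.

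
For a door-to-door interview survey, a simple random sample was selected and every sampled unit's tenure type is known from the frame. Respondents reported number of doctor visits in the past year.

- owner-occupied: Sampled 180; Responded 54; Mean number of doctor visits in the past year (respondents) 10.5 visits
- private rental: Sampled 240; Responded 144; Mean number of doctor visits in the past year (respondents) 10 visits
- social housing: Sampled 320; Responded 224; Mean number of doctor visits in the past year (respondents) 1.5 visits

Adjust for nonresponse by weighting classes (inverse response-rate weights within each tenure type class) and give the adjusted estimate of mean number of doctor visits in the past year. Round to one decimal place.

Class response rates: owner-occupied 54/180 = 30%, private rental 144/240 = 60%, social housing 224/320 = 70%.
With weight = n_sampled/n_responded per class, the weighted class total is n_sampled:
  owner-occupied: 180 × 10.5 = 1890
  private rental: 240 × 10 = 2400
  social housing: 320 × 1.5 = 480
Adjusted estimate = 4770 / 740 = 6.44595 → 6.4.

6.4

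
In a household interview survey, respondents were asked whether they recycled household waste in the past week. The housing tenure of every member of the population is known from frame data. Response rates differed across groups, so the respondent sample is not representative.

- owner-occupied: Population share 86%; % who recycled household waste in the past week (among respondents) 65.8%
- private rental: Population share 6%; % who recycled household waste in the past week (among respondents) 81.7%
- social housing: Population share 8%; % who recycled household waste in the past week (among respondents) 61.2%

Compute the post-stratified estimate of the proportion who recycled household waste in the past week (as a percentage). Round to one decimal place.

66.4%

Post-stratification weights by population share, not respondent share:
  owner-occupied: 0.86 × 65.8 = 56.588
  private rental: 0.06 × 81.7 = 4.902
  social housing: 0.08 × 61.2 = 4.896
Post-stratified estimate = 66.386 → 66.4%.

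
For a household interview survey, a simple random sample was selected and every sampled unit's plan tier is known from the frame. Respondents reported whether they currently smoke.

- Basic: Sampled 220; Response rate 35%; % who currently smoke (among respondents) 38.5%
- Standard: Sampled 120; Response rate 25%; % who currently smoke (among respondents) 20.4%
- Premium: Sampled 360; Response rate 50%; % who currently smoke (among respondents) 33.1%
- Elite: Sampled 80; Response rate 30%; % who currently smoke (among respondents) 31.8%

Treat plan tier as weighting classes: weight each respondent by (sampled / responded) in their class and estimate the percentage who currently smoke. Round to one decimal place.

32.5%

With weight = n_sampled/n_responded per class, the weighted class total is n_sampled:
  Basic: 220 × 38.5 = 8470
  Standard: 120 × 20.4 = 2448
  Premium: 360 × 33.1 = 11,916
  Elite: 80 × 31.8 = 2544
Adjusted estimate = 25,378 / 780 = 32.5359 → 32.5%.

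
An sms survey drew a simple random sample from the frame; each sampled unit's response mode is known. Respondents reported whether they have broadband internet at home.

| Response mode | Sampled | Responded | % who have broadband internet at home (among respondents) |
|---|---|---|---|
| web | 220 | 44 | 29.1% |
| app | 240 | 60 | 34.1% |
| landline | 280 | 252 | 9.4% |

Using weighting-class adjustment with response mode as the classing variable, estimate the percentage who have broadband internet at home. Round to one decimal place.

23.3%

Class response rates: web 44/220 = 20%, app 60/240 = 25%, landline 252/280 = 90%.
Inverse-response-rate weighting restores each class to its sampled count, so class totals weight by n_sampled:
  web: 220 × 29.1 = 6402
  app: 240 × 34.1 = 8184
  landline: 280 × 9.4 = 2632
Adjusted estimate = 17,218 / 740 = 23.2676 → 23.3%.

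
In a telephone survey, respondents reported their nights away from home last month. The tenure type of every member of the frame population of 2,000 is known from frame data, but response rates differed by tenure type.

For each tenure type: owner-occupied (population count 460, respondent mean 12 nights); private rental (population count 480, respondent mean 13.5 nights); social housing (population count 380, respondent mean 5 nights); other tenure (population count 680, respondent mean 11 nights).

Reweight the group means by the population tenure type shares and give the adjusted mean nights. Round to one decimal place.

10.7

Weight each group's respondent value by its population share:
  owner-occupied: (460/2,000) × 12 = 2.76
  private rental: (480/2,000) × 13.5 = 3.24
  social housing: (380/2,000) × 5 = 0.95
  other tenure: (680/2,000) × 11 = 3.74
Post-stratified estimate = 10.69 → 10.7.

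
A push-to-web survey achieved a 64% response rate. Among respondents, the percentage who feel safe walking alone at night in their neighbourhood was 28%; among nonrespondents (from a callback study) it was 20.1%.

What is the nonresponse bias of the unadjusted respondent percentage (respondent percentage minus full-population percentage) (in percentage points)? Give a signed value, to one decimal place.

+2.8 percentage points

Nonresponse fraction = 1 − 0.64 = 0.36.
Bias = (nonresponse fraction) × (respondent percentage − nonrespondent percentage)
     = 0.36 × (28 − 20.1) = 0.36 × 7.9 = 2.844.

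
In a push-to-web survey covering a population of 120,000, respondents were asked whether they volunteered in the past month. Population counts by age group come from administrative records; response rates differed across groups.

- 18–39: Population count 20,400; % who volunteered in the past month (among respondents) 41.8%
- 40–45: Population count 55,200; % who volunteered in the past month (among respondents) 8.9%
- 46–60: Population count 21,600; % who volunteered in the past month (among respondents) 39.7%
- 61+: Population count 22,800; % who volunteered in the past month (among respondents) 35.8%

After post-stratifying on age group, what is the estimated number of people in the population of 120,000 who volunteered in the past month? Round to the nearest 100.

30,200

Estimated count per cell = population count × respondent percentage:
  18–39: 20,400 × 41.8% = 8527.2
  40–45: 55,200 × 8.9% = 4912.8
  46–60: 21,600 × 39.7% = 8575.2
  61+: 22,800 × 35.8% = 8162.4
Estimated total = 30177.6 → 30,200.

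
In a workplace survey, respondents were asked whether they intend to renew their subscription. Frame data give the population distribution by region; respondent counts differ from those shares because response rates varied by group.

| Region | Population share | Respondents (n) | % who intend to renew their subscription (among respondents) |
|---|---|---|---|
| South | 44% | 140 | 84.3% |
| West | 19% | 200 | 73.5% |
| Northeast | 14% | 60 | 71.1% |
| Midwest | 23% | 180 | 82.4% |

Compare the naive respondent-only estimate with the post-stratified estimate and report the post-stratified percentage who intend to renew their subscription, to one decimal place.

Naive respondent-only estimate (weights = respondent counts):
  (140/580)×84.3 + (200/580)×73.5 + (60/580)×71.1 + (180/580)×82.4 = 78.6207%
Post-stratifying to population shares instead:
  0.44×84.3 + 0.19×73.5 + 0.14×71.1 + 0.23×82.4 = 79.963%

80.0%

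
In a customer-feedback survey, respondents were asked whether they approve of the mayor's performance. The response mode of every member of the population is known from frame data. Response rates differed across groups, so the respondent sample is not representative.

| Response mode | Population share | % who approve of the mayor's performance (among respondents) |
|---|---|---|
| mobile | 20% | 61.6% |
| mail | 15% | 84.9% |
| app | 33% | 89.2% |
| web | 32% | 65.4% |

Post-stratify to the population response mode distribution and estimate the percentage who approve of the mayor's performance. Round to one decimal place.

75.4%

Reweight to the known response mode distribution:
  mobile: 0.2 × 61.6 = 12.32
  mail: 0.15 × 84.9 = 12.735
  app: 0.33 × 89.2 = 29.436
  web: 0.32 × 65.4 = 20.928
Post-stratified estimate = 75.419 → 75.4%.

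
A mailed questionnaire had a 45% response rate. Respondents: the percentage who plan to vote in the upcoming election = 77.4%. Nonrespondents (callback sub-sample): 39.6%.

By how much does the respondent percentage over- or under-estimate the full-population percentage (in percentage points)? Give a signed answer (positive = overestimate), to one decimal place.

Nonresponse fraction = 1 − 0.45 = 0.55.
Bias = (nonresponse fraction) × (respondent percentage − nonrespondent percentage)
     = 0.55 × (77.4 − 39.6) = 0.55 × 37.8 = 20.79.

+20.8 percentage points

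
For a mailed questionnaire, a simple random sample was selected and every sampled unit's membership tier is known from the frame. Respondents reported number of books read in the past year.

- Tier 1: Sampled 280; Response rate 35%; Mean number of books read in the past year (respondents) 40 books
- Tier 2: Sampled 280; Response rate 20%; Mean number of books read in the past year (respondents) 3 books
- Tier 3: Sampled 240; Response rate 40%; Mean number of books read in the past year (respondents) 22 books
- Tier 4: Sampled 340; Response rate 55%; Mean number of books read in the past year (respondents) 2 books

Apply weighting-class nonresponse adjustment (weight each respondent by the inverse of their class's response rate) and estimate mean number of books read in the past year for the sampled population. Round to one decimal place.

With weight = n_sampled/n_responded per class, the weighted class total is n_sampled:
  Tier 1: 280 × 40 = 11,200
  Tier 2: 280 × 3 = 840
  Tier 3: 240 × 22 = 5280
  Tier 4: 340 × 2 = 680
Adjusted estimate = 18,000 / 1,140 = 15.7895 → 15.8.

15.8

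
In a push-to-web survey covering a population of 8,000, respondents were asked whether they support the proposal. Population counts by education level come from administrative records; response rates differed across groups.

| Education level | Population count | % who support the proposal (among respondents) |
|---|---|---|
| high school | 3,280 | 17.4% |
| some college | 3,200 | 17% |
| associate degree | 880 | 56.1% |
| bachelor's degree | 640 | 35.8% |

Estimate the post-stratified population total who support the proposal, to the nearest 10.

Apply each group's respondent rate to its population count:
  high school: 3,280 × 17.4% = 570.72
  some college: 3,200 × 17% = 544
  associate degree: 880 × 56.1% = 493.68
  bachelor's degree: 640 × 35.8% = 229.12
Estimated total = 1837.52 → 1,840.

1,840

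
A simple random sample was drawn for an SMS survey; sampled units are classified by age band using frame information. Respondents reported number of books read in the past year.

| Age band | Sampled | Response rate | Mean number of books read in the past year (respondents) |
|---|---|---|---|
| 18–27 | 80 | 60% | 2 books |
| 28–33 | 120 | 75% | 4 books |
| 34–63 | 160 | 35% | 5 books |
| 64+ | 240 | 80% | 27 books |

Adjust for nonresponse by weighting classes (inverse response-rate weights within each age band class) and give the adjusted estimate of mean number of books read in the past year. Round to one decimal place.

13.2

Each respondent's weight = sampled/responded in their class; summing within a class gives n_sampled, so:
  18–27: 80 × 2 = 160
  28–33: 120 × 4 = 480
  34–63: 160 × 5 = 800
  64+: 240 × 27 = 6480
Adjusted estimate = 7920 / 600 = 13.2 → 13.2.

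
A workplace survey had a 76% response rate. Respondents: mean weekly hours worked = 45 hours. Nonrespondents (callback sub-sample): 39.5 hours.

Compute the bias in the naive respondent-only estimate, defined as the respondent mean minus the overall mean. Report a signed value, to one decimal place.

+1.3

Nonresponse fraction = 1 − 0.76 = 0.24.
Bias = (nonresponse fraction) × (respondent mean − nonrespondent mean)
     = 0.24 × (45 − 39.5) = 0.24 × 5.5 = 1.32.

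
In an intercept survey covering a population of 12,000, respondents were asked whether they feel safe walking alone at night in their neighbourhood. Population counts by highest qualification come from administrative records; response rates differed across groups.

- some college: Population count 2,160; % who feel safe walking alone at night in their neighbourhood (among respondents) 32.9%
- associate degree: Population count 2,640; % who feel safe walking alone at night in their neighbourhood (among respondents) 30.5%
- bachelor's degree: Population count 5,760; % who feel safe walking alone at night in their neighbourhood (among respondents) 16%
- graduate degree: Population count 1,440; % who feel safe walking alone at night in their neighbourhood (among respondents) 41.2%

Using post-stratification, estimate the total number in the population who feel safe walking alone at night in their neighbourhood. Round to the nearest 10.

Each cell contributes its population count × the respondent rate:
  some college: 2,160 × 32.9% = 710.64
  associate degree: 2,640 × 30.5% = 805.2
  bachelor's degree: 5,760 × 16% = 921.6
  graduate degree: 1,440 × 41.2% = 593.28
Estimated total = 3030.72 → 3,030.

3,030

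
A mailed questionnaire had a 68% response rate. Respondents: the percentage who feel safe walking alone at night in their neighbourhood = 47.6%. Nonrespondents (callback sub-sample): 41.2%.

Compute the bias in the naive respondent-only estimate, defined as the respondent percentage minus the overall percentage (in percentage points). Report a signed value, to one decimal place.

Nonresponse fraction = 1 − 0.68 = 0.32.
Bias = (nonresponse fraction) × (respondent percentage − nonrespondent percentage)
     = 0.32 × (47.6 − 41.2) = 0.32 × 6.4 = 2.048.

+2.0 percentage points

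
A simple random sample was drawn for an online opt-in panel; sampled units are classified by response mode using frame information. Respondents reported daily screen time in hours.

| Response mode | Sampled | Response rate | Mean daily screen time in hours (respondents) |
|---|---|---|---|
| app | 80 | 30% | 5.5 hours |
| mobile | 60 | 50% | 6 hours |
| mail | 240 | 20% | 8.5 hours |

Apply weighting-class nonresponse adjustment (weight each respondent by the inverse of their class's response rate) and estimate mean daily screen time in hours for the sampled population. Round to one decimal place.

Inverse-response-rate weighting restores each class to its sampled count, so class totals weight by n_sampled:
  app: 80 × 5.5 = 440
  mobile: 60 × 6 = 360
  mail: 240 × 8.5 = 2040
Adjusted estimate = 2840 / 380 = 7.47368 → 7.5.

7.5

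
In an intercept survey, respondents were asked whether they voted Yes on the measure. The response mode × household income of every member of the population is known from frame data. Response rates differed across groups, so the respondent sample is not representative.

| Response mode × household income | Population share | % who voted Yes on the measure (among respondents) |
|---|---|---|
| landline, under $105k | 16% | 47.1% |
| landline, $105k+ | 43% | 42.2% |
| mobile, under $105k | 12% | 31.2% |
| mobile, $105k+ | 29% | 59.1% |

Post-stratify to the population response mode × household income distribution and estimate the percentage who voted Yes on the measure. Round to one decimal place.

Post-stratification weights by population share, not respondent share:
  landline, under $105k: 0.16 × 47.1 = 7.536
  landline, $105k+: 0.43 × 42.2 = 18.146
  mobile, under $105k: 0.12 × 31.2 = 3.744
  mobile, $105k+: 0.29 × 59.1 = 17.139
Post-stratified estimate = 46.565 → 46.6%.

46.6%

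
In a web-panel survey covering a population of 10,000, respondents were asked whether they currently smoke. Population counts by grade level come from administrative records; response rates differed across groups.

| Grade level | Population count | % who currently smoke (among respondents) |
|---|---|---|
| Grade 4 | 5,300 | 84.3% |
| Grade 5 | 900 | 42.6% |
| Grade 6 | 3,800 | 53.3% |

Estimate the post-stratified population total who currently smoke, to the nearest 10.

Each cell contributes its population count × the respondent rate:
  Grade 4: 5,300 × 84.3% = 4467.9
  Grade 5: 900 × 42.6% = 383.4
  Grade 6: 3,800 × 53.3% = 2025.4
Estimated total = 6876.7 → 6,880.

6,880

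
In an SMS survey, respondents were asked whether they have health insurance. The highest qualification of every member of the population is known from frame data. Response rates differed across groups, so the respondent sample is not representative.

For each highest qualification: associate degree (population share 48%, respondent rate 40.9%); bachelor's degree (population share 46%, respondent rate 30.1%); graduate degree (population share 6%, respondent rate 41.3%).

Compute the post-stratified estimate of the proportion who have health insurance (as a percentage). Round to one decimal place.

Weight each group's respondent value by its population share:
  associate degree: 0.48 × 40.9 = 19.632
  bachelor's degree: 0.46 × 30.1 = 13.846
  graduate degree: 0.06 × 41.3 = 2.478
Post-stratified estimate = 35.956 → 36.0%.

36.0%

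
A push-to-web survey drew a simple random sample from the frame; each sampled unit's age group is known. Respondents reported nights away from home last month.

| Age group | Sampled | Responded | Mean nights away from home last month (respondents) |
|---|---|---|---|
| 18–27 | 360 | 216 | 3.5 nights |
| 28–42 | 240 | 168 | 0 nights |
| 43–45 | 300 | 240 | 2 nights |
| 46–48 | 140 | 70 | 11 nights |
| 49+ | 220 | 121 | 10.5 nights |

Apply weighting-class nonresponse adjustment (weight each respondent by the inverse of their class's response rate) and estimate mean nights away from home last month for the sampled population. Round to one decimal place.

Class response rates: 18–27 216/360 = 60%, 28–42 168/240 = 70%, 43–45 240/300 = 80%, 46–48 70/140 = 50%, 49+ 121/220 = 55%.
Each respondent's weight = sampled/responded in their class; summing within a class gives n_sampled, so:
  18–27: 360 × 3.5 = 1260
  28–42: 240 × 0 = 0
  43–45: 300 × 2 = 600
  46–48: 140 × 11 = 1540
  49+: 220 × 10.5 = 2310
Adjusted estimate = 5710 / 1,260 = 4.53175 → 4.5.

4.5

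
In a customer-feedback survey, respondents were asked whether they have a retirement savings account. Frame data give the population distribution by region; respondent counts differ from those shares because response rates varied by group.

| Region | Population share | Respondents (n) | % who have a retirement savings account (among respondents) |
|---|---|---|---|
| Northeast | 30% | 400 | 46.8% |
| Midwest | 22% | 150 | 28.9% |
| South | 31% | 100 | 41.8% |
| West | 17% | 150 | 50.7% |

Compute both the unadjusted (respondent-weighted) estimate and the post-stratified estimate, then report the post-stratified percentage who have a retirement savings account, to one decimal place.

Naive respondent-only estimate (weights = respondent counts):
  (400/800)×46.8 + (150/800)×28.9 + (100/800)×41.8 + (150/800)×50.7 = 43.55%
Reweighting by population region shares:
  0.3×46.8 + 0.22×28.9 + 0.31×41.8 + 0.17×50.7 = 41.975%

42.0%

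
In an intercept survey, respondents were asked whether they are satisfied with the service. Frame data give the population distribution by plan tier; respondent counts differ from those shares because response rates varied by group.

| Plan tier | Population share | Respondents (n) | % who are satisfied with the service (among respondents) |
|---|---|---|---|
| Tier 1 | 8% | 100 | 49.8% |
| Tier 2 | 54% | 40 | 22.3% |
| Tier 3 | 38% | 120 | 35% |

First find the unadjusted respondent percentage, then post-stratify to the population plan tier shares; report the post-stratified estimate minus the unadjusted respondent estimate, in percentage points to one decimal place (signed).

Unadjusted (pooled respondent) estimate weights by respondent counts:
  (100/260)×49.8 + (40/260)×22.3 + (120/260)×35 = 38.7385%
Post-stratified estimate weights by population shares:
  0.08×49.8 + 0.54×22.3 + 0.38×35 = 29.326%
Difference = 29.326 − 38.7385 = -9.4125 pp.

-9.4 percentage points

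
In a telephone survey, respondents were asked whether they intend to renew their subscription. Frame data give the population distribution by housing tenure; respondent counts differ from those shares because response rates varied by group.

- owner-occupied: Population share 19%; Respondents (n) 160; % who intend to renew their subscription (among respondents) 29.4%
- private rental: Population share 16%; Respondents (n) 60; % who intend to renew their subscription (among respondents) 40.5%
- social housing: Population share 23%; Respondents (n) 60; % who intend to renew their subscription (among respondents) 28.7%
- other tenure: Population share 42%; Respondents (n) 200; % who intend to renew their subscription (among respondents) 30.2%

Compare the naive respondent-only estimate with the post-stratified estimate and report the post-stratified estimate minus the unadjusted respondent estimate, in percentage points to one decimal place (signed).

+0.3 percentage points

Naive respondent-only estimate (weights = respondent counts):
  (160/480)×29.4 + (60/480)×40.5 + (60/480)×28.7 + (200/480)×30.2 = 31.0333%
Post-stratifying to population shares instead:
  0.19×29.4 + 0.16×40.5 + 0.23×28.7 + 0.42×30.2 = 31.351%
Difference = 31.351 − 31.0333 = 0.3177 pp.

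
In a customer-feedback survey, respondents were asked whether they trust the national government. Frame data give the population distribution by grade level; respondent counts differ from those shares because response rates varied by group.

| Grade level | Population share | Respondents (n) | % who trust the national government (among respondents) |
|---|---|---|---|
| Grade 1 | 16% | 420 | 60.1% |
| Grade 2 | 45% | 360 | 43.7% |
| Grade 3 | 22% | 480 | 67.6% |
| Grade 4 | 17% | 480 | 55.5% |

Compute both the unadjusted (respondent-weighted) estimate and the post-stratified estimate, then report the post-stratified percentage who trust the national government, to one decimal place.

53.6%

Without adjustment, the pooled respondent share is:
  (420/1740)×60.1 + (360/1740)×43.7 + (480/1740)×67.6 + (480/1740)×55.5 = 57.5069%
Reweighting by population grade level shares:
  0.16×60.1 + 0.45×43.7 + 0.22×67.6 + 0.17×55.5 = 53.588%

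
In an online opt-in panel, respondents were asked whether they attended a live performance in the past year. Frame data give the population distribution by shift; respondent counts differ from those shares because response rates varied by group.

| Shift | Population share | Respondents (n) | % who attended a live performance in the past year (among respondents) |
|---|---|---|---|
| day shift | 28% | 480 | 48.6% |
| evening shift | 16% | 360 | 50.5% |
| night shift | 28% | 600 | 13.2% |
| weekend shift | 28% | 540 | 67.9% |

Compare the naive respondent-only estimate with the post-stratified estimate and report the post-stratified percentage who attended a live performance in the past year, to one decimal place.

44.4%

Without adjustment, the pooled respondent share is:
  (480/1980)×48.6 + (360/1980)×50.5 + (600/1980)×13.2 + (540/1980)×67.9 = 43.4818%
Post-stratified estimate weights by population shares:
  0.28×48.6 + 0.16×50.5 + 0.28×13.2 + 0.28×67.9 = 44.396%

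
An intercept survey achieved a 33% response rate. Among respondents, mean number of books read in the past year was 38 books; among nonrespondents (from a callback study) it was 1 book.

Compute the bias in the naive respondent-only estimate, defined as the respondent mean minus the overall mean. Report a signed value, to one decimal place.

Nonresponse fraction = 1 − 0.33 = 0.67.
Bias = (nonresponse fraction) × (respondent mean − nonrespondent mean)
     = 0.67 × (38 − 1) = 0.67 × 37 = 24.79.

+24.8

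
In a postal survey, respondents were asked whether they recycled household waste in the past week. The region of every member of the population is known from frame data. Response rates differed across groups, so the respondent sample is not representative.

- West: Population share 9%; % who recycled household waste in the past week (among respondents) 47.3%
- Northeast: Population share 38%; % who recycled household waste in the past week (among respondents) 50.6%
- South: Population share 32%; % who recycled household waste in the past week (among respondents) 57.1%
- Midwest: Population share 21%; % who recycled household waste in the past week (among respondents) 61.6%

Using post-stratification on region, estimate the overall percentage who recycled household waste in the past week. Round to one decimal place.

54.7%

Weight each group's respondent value by its population share:
  West: 0.09 × 47.3 = 4.257
  Northeast: 0.38 × 50.6 = 19.228
  South: 0.32 × 57.1 = 18.272
  Midwest: 0.21 × 61.6 = 12.936
Post-stratified estimate = 54.693 → 54.7%.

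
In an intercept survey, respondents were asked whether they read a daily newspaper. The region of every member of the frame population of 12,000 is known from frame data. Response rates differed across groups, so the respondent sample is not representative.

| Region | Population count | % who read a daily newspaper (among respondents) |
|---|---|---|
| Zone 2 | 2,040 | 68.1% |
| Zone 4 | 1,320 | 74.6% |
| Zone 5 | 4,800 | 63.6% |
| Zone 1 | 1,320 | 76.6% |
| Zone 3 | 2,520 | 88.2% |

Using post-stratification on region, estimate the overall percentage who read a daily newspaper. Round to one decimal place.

72.2%

Each cell contributes population-share × respondent value:
  Zone 2: (2,040/12,000) × 68.1 = 11.577
  Zone 4: (1,320/12,000) × 74.6 = 8.206
  Zone 5: (4,800/12,000) × 63.6 = 25.44
  Zone 1: (1,320/12,000) × 76.6 = 8.426
  Zone 3: (2,520/12,000) × 88.2 = 18.522
Post-stratified estimate = 72.171 → 72.2%.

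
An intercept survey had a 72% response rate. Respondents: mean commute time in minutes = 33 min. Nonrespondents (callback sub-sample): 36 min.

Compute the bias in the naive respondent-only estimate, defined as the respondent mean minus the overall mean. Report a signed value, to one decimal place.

Nonresponse fraction = 1 − 0.72 = 0.28.
Bias = (nonresponse fraction) × (respondent mean − nonrespondent mean)
     = 0.28 × (33 − 36) = 0.28 × -3 = -0.84.

-0.8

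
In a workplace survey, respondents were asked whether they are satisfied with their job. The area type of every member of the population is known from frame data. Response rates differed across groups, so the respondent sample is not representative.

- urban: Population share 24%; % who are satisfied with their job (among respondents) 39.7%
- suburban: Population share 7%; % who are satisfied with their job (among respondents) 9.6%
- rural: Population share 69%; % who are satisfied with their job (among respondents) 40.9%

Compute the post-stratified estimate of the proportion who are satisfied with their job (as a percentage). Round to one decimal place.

Reweight to the known area type distribution:
  urban: 0.24 × 39.7 = 9.528
  suburban: 0.07 × 9.6 = 0.672
  rural: 0.69 × 40.9 = 28.221
Post-stratified estimate = 38.421 → 38.4%.

38.4%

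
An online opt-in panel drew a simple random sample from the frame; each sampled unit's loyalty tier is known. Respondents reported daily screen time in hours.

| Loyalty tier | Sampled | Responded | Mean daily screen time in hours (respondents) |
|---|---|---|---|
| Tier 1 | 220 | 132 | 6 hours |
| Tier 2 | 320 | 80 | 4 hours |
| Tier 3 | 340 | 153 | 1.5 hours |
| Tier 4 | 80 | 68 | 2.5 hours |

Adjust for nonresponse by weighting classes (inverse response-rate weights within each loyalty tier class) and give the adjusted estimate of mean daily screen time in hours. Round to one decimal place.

Response rates by class: Tier 1 132/220 = 60%, Tier 2 80/320 = 25%, Tier 3 153/340 = 45%, Tier 4 68/80 = 85%.
With weight = n_sampled/n_responded per class, the weighted class total is n_sampled:
  Tier 1: 220 × 6 = 1320
  Tier 2: 320 × 4 = 1280
  Tier 3: 340 × 1.5 = 510
  Tier 4: 80 × 2.5 = 200
Adjusted estimate = 3310 / 960 = 3.44792 → 3.4.

3.4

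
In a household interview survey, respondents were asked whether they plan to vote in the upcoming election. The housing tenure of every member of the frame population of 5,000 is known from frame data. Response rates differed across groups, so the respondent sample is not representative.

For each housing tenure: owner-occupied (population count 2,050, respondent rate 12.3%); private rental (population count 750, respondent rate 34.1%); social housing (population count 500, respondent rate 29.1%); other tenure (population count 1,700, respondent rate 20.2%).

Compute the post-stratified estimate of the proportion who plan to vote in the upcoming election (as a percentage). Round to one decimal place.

19.9%

Each cell contributes population-share × respondent value:
  owner-occupied: (2,050/5,000) × 12.3 = 5.043
  private rental: (750/5,000) × 34.1 = 5.115
  social housing: (500/5,000) × 29.1 = 2.91
  other tenure: (1,700/5,000) × 20.2 = 6.868
Post-stratified estimate = 19.936 → 19.9%.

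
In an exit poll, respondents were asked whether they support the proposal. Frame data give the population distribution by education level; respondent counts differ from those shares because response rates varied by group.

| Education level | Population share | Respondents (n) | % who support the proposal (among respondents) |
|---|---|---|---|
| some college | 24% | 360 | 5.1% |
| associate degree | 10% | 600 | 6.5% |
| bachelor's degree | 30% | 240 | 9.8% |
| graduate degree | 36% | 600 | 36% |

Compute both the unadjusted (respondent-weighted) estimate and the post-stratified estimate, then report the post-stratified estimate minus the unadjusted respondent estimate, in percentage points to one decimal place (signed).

Without adjustment, the pooled respondent share is:
  (360/1800)×5.1 + (600/1800)×6.5 + (240/1800)×9.8 + (600/1800)×36 = 16.4933%
Reweighting by population education level shares:
  0.24×5.1 + 0.1×6.5 + 0.3×9.8 + 0.36×36 = 17.774%
Difference = 17.774 − 16.4933 = 1.2807 pp.

+1.3 percentage points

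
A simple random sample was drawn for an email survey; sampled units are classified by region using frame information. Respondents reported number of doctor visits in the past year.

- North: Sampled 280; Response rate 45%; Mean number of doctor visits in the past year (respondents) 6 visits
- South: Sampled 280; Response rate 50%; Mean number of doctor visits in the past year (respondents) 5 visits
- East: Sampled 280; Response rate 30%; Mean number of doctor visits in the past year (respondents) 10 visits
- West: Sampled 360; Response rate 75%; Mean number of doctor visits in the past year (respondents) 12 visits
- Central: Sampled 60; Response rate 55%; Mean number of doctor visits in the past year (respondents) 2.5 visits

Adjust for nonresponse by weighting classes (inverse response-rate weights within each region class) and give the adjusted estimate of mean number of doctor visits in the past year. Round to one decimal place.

With weight = n_sampled/n_responded per class, the weighted class total is n_sampled:
  North: 280 × 6 = 1680
  South: 280 × 5 = 1400
  East: 280 × 10 = 2800
  West: 360 × 12 = 4320
  Central: 60 × 2.5 = 150
Adjusted estimate = 10,350 / 1,260 = 8.21429 → 8.2.

8.2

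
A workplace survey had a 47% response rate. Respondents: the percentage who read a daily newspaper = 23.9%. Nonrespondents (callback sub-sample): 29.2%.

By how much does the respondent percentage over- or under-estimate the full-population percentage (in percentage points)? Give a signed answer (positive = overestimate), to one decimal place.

-2.8 percentage points

Nonresponse fraction = 1 − 0.47 = 0.53.
Bias = (nonresponse fraction) × (respondent percentage − nonrespondent percentage)
     = 0.53 × (23.9 − 29.2) = 0.53 × -5.3 = -2.809.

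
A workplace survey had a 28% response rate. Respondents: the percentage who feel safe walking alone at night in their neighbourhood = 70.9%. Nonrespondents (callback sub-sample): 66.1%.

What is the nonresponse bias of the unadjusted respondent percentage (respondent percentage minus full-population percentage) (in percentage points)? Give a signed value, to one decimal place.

Nonresponse fraction = 1 − 0.28 = 0.72.
Bias = (nonresponse fraction) × (respondent percentage − nonrespondent percentage)
     = 0.72 × (70.9 − 66.1) = 0.72 × 4.8 = 3.456.

+3.5 percentage points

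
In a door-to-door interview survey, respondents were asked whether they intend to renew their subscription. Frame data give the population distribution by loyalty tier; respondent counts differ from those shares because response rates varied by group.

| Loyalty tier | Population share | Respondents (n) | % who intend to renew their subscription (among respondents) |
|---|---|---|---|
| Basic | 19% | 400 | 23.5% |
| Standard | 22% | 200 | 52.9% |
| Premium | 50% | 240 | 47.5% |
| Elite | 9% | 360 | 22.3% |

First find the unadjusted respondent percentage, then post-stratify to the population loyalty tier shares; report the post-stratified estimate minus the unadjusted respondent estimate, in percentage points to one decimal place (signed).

Unadjusted (pooled respondent) estimate weights by respondent counts:
  (400/1200)×23.5 + (200/1200)×52.9 + (240/1200)×47.5 + (360/1200)×22.3 = 32.84%
Post-stratified estimate weights by population shares:
  0.19×23.5 + 0.22×52.9 + 0.5×47.5 + 0.09×22.3 = 41.86%
Difference = 41.86 − 32.84 = 9.02 pp.

+9.0 percentage points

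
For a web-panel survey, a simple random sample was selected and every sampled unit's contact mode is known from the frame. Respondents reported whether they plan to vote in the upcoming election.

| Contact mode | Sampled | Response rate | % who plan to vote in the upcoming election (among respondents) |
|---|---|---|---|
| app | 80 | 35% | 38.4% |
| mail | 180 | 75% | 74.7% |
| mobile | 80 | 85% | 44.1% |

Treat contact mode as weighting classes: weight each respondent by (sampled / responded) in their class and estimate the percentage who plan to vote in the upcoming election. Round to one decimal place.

59.0%

Weighting each respondent by the inverse class response rate inflates each class back to its sampled size, so the class weight is n_sampled:
  app: 80 × 38.4 = 3072
  mail: 180 × 74.7 = 13,446
  mobile: 80 × 44.1 = 3528
Adjusted estimate = 20,046 / 340 = 58.9588 → 59.0%.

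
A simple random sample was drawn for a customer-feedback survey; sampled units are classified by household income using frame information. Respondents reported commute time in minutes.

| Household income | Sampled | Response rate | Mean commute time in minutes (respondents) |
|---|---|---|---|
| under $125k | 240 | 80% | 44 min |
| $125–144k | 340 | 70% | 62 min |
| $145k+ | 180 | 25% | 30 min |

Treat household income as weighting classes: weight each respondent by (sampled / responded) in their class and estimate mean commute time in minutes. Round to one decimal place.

With weight = n_sampled/n_responded per class, the weighted class total is n_sampled:
  under $125k: 240 × 44 = 10,560
  $125–144k: 340 × 62 = 21,080
  $145k+: 180 × 30 = 5400
Adjusted estimate = 37,040 / 760 = 48.7368 → 48.7.

48.7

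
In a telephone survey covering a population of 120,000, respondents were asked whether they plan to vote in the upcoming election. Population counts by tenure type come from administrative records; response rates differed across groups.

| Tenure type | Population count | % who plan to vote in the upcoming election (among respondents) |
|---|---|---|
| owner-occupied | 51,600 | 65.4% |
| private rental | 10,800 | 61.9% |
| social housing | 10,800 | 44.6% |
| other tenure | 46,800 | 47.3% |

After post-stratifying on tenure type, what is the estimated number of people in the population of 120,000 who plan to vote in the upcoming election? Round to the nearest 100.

67,400

Each cell contributes its population count × the respondent rate:
  owner-occupied: 51,600 × 65.4% = 33746.4
  private rental: 10,800 × 61.9% = 6685.2
  social housing: 10,800 × 44.6% = 4816.8
  other tenure: 46,800 × 47.3% = 22136.4
Estimated total = 67384.8 → 67,400.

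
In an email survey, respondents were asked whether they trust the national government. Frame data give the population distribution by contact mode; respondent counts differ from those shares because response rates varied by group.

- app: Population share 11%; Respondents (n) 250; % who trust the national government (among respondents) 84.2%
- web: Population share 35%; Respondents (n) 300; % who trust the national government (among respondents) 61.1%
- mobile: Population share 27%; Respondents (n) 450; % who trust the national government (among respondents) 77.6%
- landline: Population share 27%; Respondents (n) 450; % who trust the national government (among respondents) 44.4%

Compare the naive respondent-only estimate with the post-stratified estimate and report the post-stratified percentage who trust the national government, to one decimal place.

63.6%

Naive respondent-only estimate (weights = respondent counts):
  (250/1450)×84.2 + (300/1450)×61.1 + (450/1450)×77.6 + (450/1450)×44.4 = 65.0207%
Post-stratifying to population shares instead:
  0.11×84.2 + 0.35×61.1 + 0.27×77.6 + 0.27×44.4 = 63.587%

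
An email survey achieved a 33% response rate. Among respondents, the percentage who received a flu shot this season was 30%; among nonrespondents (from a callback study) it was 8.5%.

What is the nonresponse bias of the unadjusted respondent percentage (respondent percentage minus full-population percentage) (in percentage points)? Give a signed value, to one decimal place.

Nonresponse fraction = 1 − 0.33 = 0.67.
Bias = (nonresponse fraction) × (respondent percentage − nonrespondent percentage)
     = 0.67 × (30 − 8.5) = 0.67 × 21.5 = 14.405.

+14.4 percentage points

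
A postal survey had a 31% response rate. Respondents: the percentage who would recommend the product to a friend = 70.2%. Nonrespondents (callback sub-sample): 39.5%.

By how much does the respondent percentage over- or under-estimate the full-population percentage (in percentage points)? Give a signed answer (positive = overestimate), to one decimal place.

Nonresponse fraction = 1 − 0.31 = 0.69.
Bias = (nonresponse fraction) × (respondent percentage − nonrespondent percentage)
     = 0.69 × (70.2 − 39.5) = 0.69 × 30.7 = 21.183.

+21.2 percentage points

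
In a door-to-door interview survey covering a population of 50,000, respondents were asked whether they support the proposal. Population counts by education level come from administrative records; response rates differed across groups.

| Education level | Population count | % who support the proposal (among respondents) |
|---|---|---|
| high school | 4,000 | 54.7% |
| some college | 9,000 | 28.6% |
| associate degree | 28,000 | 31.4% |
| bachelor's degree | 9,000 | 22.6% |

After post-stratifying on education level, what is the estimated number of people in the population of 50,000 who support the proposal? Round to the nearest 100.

Apply each group's respondent rate to its population count:
  high school: 4,000 × 54.7% = 2188
  some college: 9,000 × 28.6% = 2574
  associate degree: 28,000 × 31.4% = 8792
  bachelor's degree: 9,000 × 22.6% = 2034
Estimated total = 15,588 → 15,600.

15,600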